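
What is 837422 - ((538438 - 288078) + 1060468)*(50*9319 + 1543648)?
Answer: -2634236489722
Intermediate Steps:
837422 - ((538438 - 288078) + 1060468)*(50*9319 + 1543648) = 837422 - (250360 + 1060468)*(465950 + 1543648) = 837422 - 1310828*2009598 = 837422 - 1*2634237327144 = 837422 - 2634237327144 = -2634236489722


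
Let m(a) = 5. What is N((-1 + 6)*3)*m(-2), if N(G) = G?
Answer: 75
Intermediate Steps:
N((-1 + 6)*3)*m(-2) = ((-1 + 6)*3)*5 = (5*3)*5 = 15*5 = 75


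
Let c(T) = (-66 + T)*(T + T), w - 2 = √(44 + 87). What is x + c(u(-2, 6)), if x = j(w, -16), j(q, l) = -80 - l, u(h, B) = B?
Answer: -784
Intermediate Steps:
w = 2 + √131 (w = 2 + √(44 + 87) = 2 + √131 ≈ 13.446)
x = -64 (x = -80 - 1*(-16) = -80 + 16 = -64)
c(T) = 2*T*(-66 + T) (c(T) = (-66 + T)*(2*T) = 2*T*(-66 + T))
x + c(u(-2, 6)) = -64 + 2*6*(-66 + 6) = -64 + 2*6*(-60) = -64 - 720 = -784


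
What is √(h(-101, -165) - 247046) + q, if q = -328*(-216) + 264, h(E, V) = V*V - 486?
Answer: 71112 + I*√220307 ≈ 71112.0 + 469.37*I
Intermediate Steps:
h(E, V) = -486 + V² (h(E, V) = V² - 486 = -486 + V²)
q = 71112 (q = 70848 + 264 = 71112)
√(h(-101, -165) - 247046) + q = √((-486 + (-165)²) - 247046) + 71112 = √((-486 + 27225) - 247046) + 71112 = √(26739 - 247046) + 71112 = √(-220307) + 71112 = I*√220307 + 71112 = 71112 + I*√220307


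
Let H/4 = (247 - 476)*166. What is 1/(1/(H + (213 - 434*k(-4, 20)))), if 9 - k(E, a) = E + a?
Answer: -148805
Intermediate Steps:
k(E, a) = 9 - E - a (k(E, a) = 9 - (E + a) = 9 + (-E - a) = 9 - E - a)
H = -152056 (H = 4*((247 - 476)*166) = 4*(-229*166) = 4*(-38014) = -152056)
1/(1/(H + (213 - 434*k(-4, 20)))) = 1/(1/(-152056 + (213 - 434*(9 - 1*(-4) - 1*20)))) = 1/(1/(-152056 + (213 - 434*(9 + 4 - 20)))) = 1/(1/(-152056 + (213 - 434*(-7)))) = 1/(1/(-152056 + (213 + 3038))) = 1/(1/(-152056 + 3251)) = 1/(1/(-148805)) = 1/(-1/148805) = -148805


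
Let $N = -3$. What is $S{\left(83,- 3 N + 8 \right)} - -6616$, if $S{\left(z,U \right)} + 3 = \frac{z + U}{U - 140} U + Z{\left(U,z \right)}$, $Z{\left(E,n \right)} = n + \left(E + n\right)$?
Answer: $\frac{834208}{123} \approx 6782.2$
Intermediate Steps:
$Z{\left(E,n \right)} = E + 2 n$
$S{\left(z,U \right)} = -3 + U + 2 z + \frac{U \left(U + z\right)}{-140 + U}$ ($S{\left(z,U \right)} = -3 + \left(\frac{z + U}{U - 140} U + \left(U + 2 z\right)\right) = -3 + \left(\frac{U + z}{-140 + U} U + \left(U + 2 z\right)\right) = -3 + \left(\frac{U \left(U + z\right)}{-140 + U} + \left(U + 2 z\right)\right) = -3 + \left(U + 2 z + \frac{U \left(U + z\right)}{-140 + U}\right) = -3 + U + 2 z + \frac{U \left(U + z\right)}{-140 + U}$)
$S{\left(83,- 3 N + 8 \right)} - -6616 = \frac{420 - 23240 - 143 \left(\left(-3\right) \left(-3\right) + 8\right) + 2 \left(\left(-3\right) \left(-3\right) + 8\right)^{2} + 3 \left(\left(-3\right) \left(-3\right) + 8\right) 83}{-140 + \left(\left(-3\right) \left(-3\right) + 8\right)} - -6616 = \frac{420 - 23240 - 143 \left(9 + 8\right) + 2 \left(9 + 8\right)^{2} + 3 \left(9 + 8\right) 83}{-140 + \left(9 + 8\right)} + 6616 = \frac{420 - 23240 - 2431 + 2 \cdot 17^{2} + 3 \cdot 17 \cdot 83}{-140 + 17} + 6616 = \frac{420 - 23240 - 2431 + 2 \cdot 289 + 4233}{-123} + 6616 = - \frac{420 - 23240 - 2431 + 578 + 4233}{123} + 6616 = \left(- \frac{1}{123}\right) \left(-20440\right) + 6616 = \frac{20440}{123} + 6616 = \frac{834208}{123}$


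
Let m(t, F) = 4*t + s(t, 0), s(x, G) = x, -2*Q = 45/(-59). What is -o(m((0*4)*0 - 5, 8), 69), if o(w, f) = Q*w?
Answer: 1125/118 ≈ 9.5339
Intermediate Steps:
Q = 45/118 (Q = -45/(2*(-59)) = -45*(-1)/(2*59) = -½*(-45/59) = 45/118 ≈ 0.38136)
m(t, F) = 5*t (m(t, F) = 4*t + t = 5*t)
o(w, f) = 45*w/118
-o(m((0*4)*0 - 5, 8), 69) = -45*5*((0*4)*0 - 5)/118 = -45*5*(0*0 - 5)/118 = -45*5*(0 - 5)/118 = -45*5*(-5)/118 = -45*(-25)/118 = -1*(-1125/118) = 1125/118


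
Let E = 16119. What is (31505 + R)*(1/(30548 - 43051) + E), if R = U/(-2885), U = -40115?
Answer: 3665213303845248/7214231 ≈ 5.0805e+8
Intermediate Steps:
R = 8023/577 (R = -40115/(-2885) = -40115*(-1/2885) = 8023/577 ≈ 13.905)
(31505 + R)*(1/(30548 - 43051) + E) = (31505 + 8023/577)*(1/(30548 - 43051) + 16119) = 18186408*(1/(-12503) + 16119)/577 = 18186408*(-1/12503 + 16119)/577 = (18186408/577)*(201535856/12503) = 3665213303845248/7214231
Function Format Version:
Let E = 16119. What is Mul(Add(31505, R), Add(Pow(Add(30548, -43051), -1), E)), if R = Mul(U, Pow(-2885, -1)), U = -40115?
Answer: Rational(3665213303845248, 7214231) ≈ 5.0805e+8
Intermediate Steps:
R = Rational(8023, 577) (R = Mul(-40115, Pow(-2885, -1)) = Mul(-40115, Rational(-1, 2885)) = Rational(8023, 577) ≈ 13.905)
Mul(Add(31505, R), Add(Pow(Add(30548, -43051), -1), E)) = Mul(Add(31505, Rational(8023, 577)), Add(Pow(Add(30548, -43051), -1), 16119)) = Mul(Rational(18186408, 577), Add(Pow(-12503, -1), 16119)) = Mul(Rational(18186408, 577), Add(Rational(-1, 12503), 16119)) = Mul(Rational(18186408, 577), Rational(201535856, 12503)) = Rational(3665213303845248, 7214231)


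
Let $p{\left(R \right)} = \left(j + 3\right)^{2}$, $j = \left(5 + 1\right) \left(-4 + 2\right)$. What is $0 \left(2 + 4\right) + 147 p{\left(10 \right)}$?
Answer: $11907$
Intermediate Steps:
$j = -12$ ($j = 6 \left(-2\right) = -12$)
$p{\left(R \right)} = 81$ ($p{\left(R \right)} = \left(-12 + 3\right)^{2} = \left(-9\right)^{2} = 81$)
$0 \left(2 + 4\right) + 147 p{\left(10 \right)} = 0 \left(2 + 4\right) + 147 \cdot 81 = 0 \cdot 6 + 11907 = 0 + 11907 = 11907$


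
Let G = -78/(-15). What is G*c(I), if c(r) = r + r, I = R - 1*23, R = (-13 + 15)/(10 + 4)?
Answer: -1664/7 ≈ -237.71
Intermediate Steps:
G = 26/5 (G = -78*(-1/15) = 26/5 ≈ 5.2000)
R = ⅐ (R = 2/14 = 2*(1/14) = ⅐ ≈ 0.14286)
I = -160/7 (I = ⅐ - 1*23 = ⅐ - 23 = -160/7 ≈ -22.857)
c(r) = 2*r
G*c(I) = 26*(2*(-160/7))/5 = (26/5)*(-320/7) = -1664/7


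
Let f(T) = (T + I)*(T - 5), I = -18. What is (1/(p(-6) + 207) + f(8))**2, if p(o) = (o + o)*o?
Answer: 70040161/77841 ≈ 899.79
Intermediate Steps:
p(o) = 2*o**2 (p(o) = (2*o)*o = 2*o**2)
f(T) = (-18 + T)*(-5 + T) (f(T) = (T - 18)*(T - 5) = (-18 + T)*(-5 + T))
(1/(p(-6) + 207) + f(8))**2 = (1/(2*(-6)**2 + 207) + (90 + 8**2 - 23*8))**2 = (1/(2*36 + 207) + (90 + 64 - 184))**2 = (1/(72 + 207) - 30)**2 = (1/279 - 30)**2 = (-8369/279)**2 = 70040161/77841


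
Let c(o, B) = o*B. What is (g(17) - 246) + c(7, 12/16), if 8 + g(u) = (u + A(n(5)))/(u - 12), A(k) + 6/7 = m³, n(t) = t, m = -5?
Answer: -37873/140 ≈ -270.52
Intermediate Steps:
A(k) = -881/7 (A(k) = -6/7 + (-5)³ = -6/7 - 125 = -881/7)
c(o, B) = B*o
g(u) = -8 + (-881/7 + u)/(-12 + u) (g(u) = -8 + (u - 881/7)/(u - 12) = -8 + (-881/7 + u)/(-12 + u))
(g(17) - 246) + c(7, 12/16) = ((-209 - 49*17)/(7*(-12 + 17)) - 246) + (12/16)*7 = ((⅐)*(-209 - 833)/5 - 246) + (12*(1/16))*7 = ((⅐)*(⅕)*(-1042) - 246) + (¾)*7 = (-1042/35 - 246) + 21/4 = -9652/35 + 21/4 = -37873/140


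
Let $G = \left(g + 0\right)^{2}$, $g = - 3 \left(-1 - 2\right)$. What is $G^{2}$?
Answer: $6561$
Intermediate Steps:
$g = 9$ ($g = \left(-3\right) \left(-3\right) = 9$)
$G = 81$ ($G = \left(9 + 0\right)^{2} = 9^{2} = 81$)
$G^{2} = 81^{2} = 6561$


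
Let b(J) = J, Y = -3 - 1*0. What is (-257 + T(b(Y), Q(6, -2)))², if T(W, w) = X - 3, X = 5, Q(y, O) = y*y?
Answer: 65025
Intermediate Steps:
Q(y, O) = y²
Y = -3 (Y = -3 + 0 = -3)
T(W, w) = 2 (T(W, w) = 5 - 3 = 2)
(-257 + T(b(Y), Q(6, -2)))² = (-257 + 2)² = (-255)² = 65025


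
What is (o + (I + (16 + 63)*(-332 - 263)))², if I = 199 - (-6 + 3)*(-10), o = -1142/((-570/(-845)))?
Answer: 7651591354801/3249 ≈ 2.3551e+9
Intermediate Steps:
o = -96499/57 (o = -1142/((-570*(-1/845))) = -1142/114/169 = -1142*169/114 = -96499/57 ≈ -1693.0)
I = 169 (I = 199 - (-3)*(-10) = 199 - 1*30 = 199 - 30 = 169)
(o + (I + (16 + 63)*(-332 - 263)))² = (-96499/57 + (169 + (16 + 63)*(-332 - 263)))² = (-96499/57 + (169 + 79*(-595)))² = (-96499/57 + (169 - 47005))² = (-96499/57 - 46836)² = (-2766151/57)² = 7651591354801/3249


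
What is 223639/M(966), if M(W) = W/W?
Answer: 223639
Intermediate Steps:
M(W) = 1
223639/M(966) = 223639/1 = 223639*1 = 223639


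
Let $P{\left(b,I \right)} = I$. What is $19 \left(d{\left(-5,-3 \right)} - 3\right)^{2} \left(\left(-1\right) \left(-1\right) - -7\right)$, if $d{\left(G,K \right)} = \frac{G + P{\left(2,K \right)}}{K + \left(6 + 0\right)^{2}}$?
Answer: $\frac{1740248}{1089} \approx 1598.0$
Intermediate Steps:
$d{\left(G,K \right)} = \frac{G + K}{36 + K}$ ($d{\left(G,K \right)} = \frac{G + K}{K + \left(6 + 0\right)^{2}} = \frac{G + K}{K + 6^{2}} = \frac{G + K}{K + 36} = \frac{G + K}{36 + K}$)
$19 \left(d{\left(-5,-3 \right)} - 3\right)^{2} \left(\left(-1\right) \left(-1\right) - -7\right) = 19 \left(\frac{-5 - 3}{36 - 3} - 3\right)^{2} \left(\left(-1\right) \left(-1\right) - -7\right) = 19 \left(\frac{1}{33} \left(-8\right) - 3\right)^{2} \left(1 + 7\right) = 19 \left(\frac{1}{33} \left(-8\right) - 3\right)^{2} \cdot 8 = 19 \left(- \frac{8}{33} - 3\right)^{2} \cdot 8 = 19 \left(- \frac{107}{33}\right)^{2} \cdot 8 = 19 \cdot \frac{11449}{1089} \cdot 8 = \frac{217531}{1089} \cdot 8 = \frac{1740248}{1089}$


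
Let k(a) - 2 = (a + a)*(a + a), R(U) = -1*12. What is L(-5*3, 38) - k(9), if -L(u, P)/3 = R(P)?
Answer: -290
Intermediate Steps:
R(U) = -12
k(a) = 2 + 4*a**2 (k(a) = 2 + (a + a)*(a + a) = 2 + (2*a)*(2*a) = 2 + 4*a**2)
L(u, P) = 36 (L(u, P) = -3*(-12) = 36)
L(-5*3, 38) - k(9) = 36 - (2 + 4*9**2) = 36 - (2 + 4*81) = 36 - (2 + 324) = 36 - 1*326 = 36 - 326 = -290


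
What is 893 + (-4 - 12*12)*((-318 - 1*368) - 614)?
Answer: 193293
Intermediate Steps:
893 + (-4 - 12*12)*((-318 - 1*368) - 614) = 893 + (-4 - 144)*((-318 - 368) - 614) = 893 - 148*(-686 - 614) = 893 - 148*(-1300) = 893 + 192400 = 193293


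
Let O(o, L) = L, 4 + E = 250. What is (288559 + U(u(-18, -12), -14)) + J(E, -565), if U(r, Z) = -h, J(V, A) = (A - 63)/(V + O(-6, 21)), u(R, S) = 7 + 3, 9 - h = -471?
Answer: 76916465/267 ≈ 2.8808e+5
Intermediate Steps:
E = 246 (E = -4 + 250 = 246)
h = 480 (h = 9 - 1*(-471) = 9 + 471 = 480)
u(R, S) = 10
J(V, A) = (-63 + A)/(21 + V) (J(V, A) = (A - 63)/(V + 21) = (-63 + A)/(21 + V))
U(r, Z) = -480 (U(r, Z) = -1*480 = -480)
(288559 + U(u(-18, -12), -14)) + J(E, -565) = (288559 - 480) + (-63 - 565)/(21 + 246) = 288079 - 628/267 = 76916465/267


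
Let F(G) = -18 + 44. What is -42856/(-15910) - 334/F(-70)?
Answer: -1049921/103415 ≈ -10.152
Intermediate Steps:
F(G) = 26
-42856/(-15910) - 334/F(-70) = -42856/(-15910) - 334/26 = -42856*(-1/15910) - 334*1/26 = 21428/7955 - 167/13 = -1049921/103415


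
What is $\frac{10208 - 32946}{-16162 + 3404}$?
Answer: $\frac{11369}{6379} \approx 1.7823$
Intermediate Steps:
$\frac{10208 - 32946}{-16162 + 3404} = \frac{10208 - 32946}{-12758} = \left(-22738\right) \left(- \frac{1}{12758}\right) = \frac{11369}{6379}$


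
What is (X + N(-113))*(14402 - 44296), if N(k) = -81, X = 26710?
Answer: -796047326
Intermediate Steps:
(X + N(-113))*(14402 - 44296) = (26710 - 81)*(14402 - 44296) = 26629*(-29894) = -796047326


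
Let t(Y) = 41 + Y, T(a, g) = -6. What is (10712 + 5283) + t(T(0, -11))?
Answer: 16030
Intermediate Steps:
(10712 + 5283) + t(T(0, -11)) = (10712 + 5283) + (41 - 6) = 15995 + 35 = 16030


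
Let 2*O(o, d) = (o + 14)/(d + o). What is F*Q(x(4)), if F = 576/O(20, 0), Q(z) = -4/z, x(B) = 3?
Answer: -15360/17 ≈ -903.53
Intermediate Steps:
O(o, d) = (14 + o)/(2*(d + o)) (O(o, d) = ((o + 14)/(d + o))/2 = ((14 + o)/(d + o))/2 = (14 + o)/(2*(d + o)))
F = 11520/17 (F = 576/(((7 + (1/2)*20)/(0 + 20))) = 576/(((7 + 10)/20)) = 576/(((1/20)*17)) = 576/(17/20) = 576*(20/17) = 11520/17 ≈ 677.65)
F*Q(x(4)) = 11520*(-4/3)/17 = 11520*(-4*1/3)/17 = (11520/17)*(-4/3) = -15360/17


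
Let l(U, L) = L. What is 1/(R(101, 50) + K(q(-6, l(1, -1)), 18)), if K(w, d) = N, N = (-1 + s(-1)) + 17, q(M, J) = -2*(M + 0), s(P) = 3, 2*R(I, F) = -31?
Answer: 2/7 ≈ 0.28571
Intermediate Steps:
R(I, F) = -31/2 (R(I, F) = (½)*(-31) = -31/2)
q(M, J) = -2*M
N = 19 (N = (-1 + 3) + 17 = 2 + 17 = 19)
K(w, d) = 19
1/(R(101, 50) + K(q(-6, l(1, -1)), 18)) = 1/(-31/2 + 19) = 1/(7/2) = 2/7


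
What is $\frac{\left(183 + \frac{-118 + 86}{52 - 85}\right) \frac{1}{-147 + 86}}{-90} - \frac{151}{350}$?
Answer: $- \frac{1261591}{3170475} \approx -0.39792$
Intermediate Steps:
$\frac{\left(183 + \frac{-118 + 86}{52 - 85}\right) \frac{1}{-147 + 86}}{-90} - \frac{151}{350} = \frac{183 - \frac{32}{-33}}{-61} \left(- \frac{1}{90}\right) - \frac{151}{350} = \left(183 - - \frac{32}{33}\right) \left(- \frac{1}{61}\right) \left(- \frac{1}{90}\right) - \frac{151}{350} = \left(183 + \frac{32}{33}\right) \left(- \frac{1}{61}\right) \left(- \frac{1}{90}\right) - \frac{151}{350} = \frac{6071}{33} \left(- \frac{1}{61}\right) \left(- \frac{1}{90}\right) - \frac{151}{350} = \left(- \frac{6071}{2013}\right) \left(- \frac{1}{90}\right) - \frac{151}{350} = \frac{6071}{181170} - \frac{151}{350} = - \frac{1261591}{3170475}$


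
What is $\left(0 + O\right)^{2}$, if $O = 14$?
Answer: $196$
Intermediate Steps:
$\left(0 + O\right)^{2} = \left(0 + 14\right)^{2} = 14^{2} = 196$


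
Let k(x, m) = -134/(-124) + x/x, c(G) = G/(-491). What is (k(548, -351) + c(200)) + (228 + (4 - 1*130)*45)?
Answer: -165614425/30442 ≈ -5440.3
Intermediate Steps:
c(G) = -G/491 (c(G) = G*(-1/491) = -G/491)
k(x, m) = 129/62 (k(x, m) = -134*(-1/124) + 1 = 67/62 + 1 = 129/62)
(k(548, -351) + c(200)) + (228 + (4 - 1*130)*45) = (129/62 - 1/491*200) + (228 + (4 - 1*130)*45) = (129/62 - 200/491) + (228 + (4 - 130)*45) = 50939/30442 + (228 - 126*45) = 50939/30442 + (228 - 5670) = 50939/30442 - 5442 = -165614425/30442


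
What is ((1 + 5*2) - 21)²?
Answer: 100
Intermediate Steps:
((1 + 5*2) - 21)² = ((1 + 10) - 21)² = (11 - 21)² = (-10)² = 100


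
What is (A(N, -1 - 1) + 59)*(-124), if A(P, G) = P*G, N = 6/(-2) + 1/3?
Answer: -23932/3 ≈ -7977.3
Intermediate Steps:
N = -8/3 (N = 6*(-½) + 1*(⅓) = -3 + ⅓ = -8/3 ≈ -2.6667)
A(P, G) = G*P
(A(N, -1 - 1) + 59)*(-124) = ((-1 - 1)*(-8/3) + 59)*(-124) = (-2*(-8/3) + 59)*(-124) = (16/3 + 59)*(-124) = (193/3)*(-124) = -23932/3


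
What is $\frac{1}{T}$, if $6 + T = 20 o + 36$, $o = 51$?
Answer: $\frac{1}{1050} \approx 0.00095238$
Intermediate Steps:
$T = 1050$ ($T = -6 + \left(20 \cdot 51 + 36\right) = -6 + \left(1020 + 36\right) = -6 + 1056 = 1050$)
$\frac{1}{T} = \frac{1}{1050}$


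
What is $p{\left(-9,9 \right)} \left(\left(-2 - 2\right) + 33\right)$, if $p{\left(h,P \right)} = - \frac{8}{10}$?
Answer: $- \frac{116}{5} \approx -23.2$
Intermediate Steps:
$p{\left(h,P \right)} = - \frac{4}{5}$ ($p{\left(h,P \right)} = \left(-8\right) \frac{1}{10} = - \frac{4}{5}$)
$p{\left(-9,9 \right)} \left(\left(-2 - 2\right) + 33\right) = - \frac{4 \left(\left(-2 - 2\right) + 33\right)}{5} = - \frac{4 \left(-4 + 33\right)}{5} = \left(- \frac{4}{5}\right) 29 = - \frac{116}{5}$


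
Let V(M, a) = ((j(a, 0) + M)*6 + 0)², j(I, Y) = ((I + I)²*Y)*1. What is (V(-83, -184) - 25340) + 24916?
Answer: 247580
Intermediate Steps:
j(I, Y) = 4*Y*I² (j(I, Y) = ((2*I)²*Y)*1 = ((4*I²)*Y)*1 = (4*Y*I²)*1 = 4*Y*I²)
V(M, a) = 36*M² (V(M, a) = ((4*0*a² + M)*6 + 0)² = ((0 + M)*6 + 0)² = (M*6 + 0)² = (6*M + 0)² = (6*M)² = 36*M²)
(V(-83, -184) - 25340) + 24916 = (36*(-83)² - 25340) + 24916 = (36*6889 - 25340) + 24916 = (248004 - 25340) + 24916 = 222664 + 24916 = 247580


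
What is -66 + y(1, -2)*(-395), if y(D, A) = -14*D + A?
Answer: 6254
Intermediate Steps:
y(D, A) = A - 14*D
-66 + y(1, -2)*(-395) = -66 + (-2 - 14*1)*(-395) = -66 + (-2 - 14)*(-395) = -66 - 16*(-395) = -66 + 6320 = 6254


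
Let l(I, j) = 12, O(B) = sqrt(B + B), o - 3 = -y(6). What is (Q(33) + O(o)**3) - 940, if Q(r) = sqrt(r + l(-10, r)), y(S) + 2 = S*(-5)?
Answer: -940 + 3*sqrt(5) + 70*sqrt(70) ≈ -347.63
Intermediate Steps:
y(S) = -2 - 5*S (y(S) = -2 + S*(-5) = -2 - 5*S)
o = 35 (o = 3 - (-2 - 5*6) = 3 - (-2 - 30) = 3 - 1*(-32) = 3 + 32 = 35)
O(B) = sqrt(2)*sqrt(B) (O(B) = sqrt(2*B) = sqrt(2)*sqrt(B))
Q(r) = sqrt(12 + r) (Q(r) = sqrt(r + 12) = sqrt(12 + r))
(Q(33) + O(o)**3) - 940 = (sqrt(12 + 33) + (sqrt(2)*sqrt(35))**3) - 940 = (sqrt(45) + (sqrt(70))**3) - 940 = (3*sqrt(5) + 70*sqrt(70)) - 940 = -940 + 3*sqrt(5) + 70*sqrt(70)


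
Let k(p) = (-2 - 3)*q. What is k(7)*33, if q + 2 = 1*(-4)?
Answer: 990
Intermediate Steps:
q = -6 (q = -2 + 1*(-4) = -2 - 4 = -6)
k(p) = 30 (k(p) = (-2 - 3)*(-6) = -5*(-6) = 30)
k(7)*33 = 30*33 = 990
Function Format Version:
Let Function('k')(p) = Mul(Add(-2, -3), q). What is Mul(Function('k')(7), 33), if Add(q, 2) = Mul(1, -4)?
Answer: 990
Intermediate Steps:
q = -6 (q = Add(-2, Mul(1, -4)) = Add(-2, -4) = -6)
Function('k')(p) = 30 (Function('k')(p) = Mul(Add(-2, -3), -6) = Mul(-5, -6) = 30)
Mul(Function('k')(7), 33) = Mul(30, 33) = 990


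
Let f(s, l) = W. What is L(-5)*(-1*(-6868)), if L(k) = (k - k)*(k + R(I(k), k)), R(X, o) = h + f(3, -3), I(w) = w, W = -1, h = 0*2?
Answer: 0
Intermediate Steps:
h = 0
f(s, l) = -1
R(X, o) = -1 (R(X, o) = 0 - 1 = -1)
L(k) = 0 (L(k) = (k - k)*(k - 1) = 0*(-1 + k) = 0)
L(-5)*(-1*(-6868)) = 0*(-1*(-6868)) = 0*6868 = 0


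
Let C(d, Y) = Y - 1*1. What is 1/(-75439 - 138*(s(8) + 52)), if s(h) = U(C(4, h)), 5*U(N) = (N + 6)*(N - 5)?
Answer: -5/416663 ≈ -1.2000e-5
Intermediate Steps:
C(d, Y) = -1 + Y (C(d, Y) = Y - 1 = -1 + Y)
U(N) = (-5 + N)*(6 + N)/5 (U(N) = ((N + 6)*(N - 5))/5 = ((6 + N)*(-5 + N))/5 = ((-5 + N)*(6 + N))/5 = (-5 + N)*(6 + N)/5)
s(h) = -31/5 + h/5 + (-1 + h)**2/5 (s(h) = -6 + (-1 + h)/5 + (-1 + h)**2/5 = -6 + (-1/5 + h/5) + (-1 + h)**2/5 = -31/5 + h/5 + (-1 + h)**2/5)
1/(-75439 - 138*(s(8) + 52)) = 1/(-75439 - 138*((-6 - 1/5*8 + (1/5)*8**2) + 52)) = 1/(-75439 - 138*((-6 - 8/5 + (1/5)*64) + 52)) = 1/(-75439 - 138*((-6 - 8/5 + 64/5) + 52)) = 1/(-75439 - 138*(26/5 + 52)) = 1/(-75439 - 138*286/5) = 1/(-75439 - 39468/5) = 1/(-416663/5) = -5/416663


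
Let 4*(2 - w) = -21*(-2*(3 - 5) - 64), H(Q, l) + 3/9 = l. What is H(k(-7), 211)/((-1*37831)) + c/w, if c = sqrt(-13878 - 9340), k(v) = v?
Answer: -632/113493 - I*sqrt(23218)/313 ≈ -0.0055686 - 0.48682*I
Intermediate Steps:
c = I*sqrt(23218) (c = sqrt(-23218) = I*sqrt(23218) ≈ 152.37*I)
H(Q, l) = -1/3 + l
w = -313 (w = 2 - (-21)*(-2*(3 - 5) - 64)/4 = 2 - (-21)*(-2*(-2) - 64)/4 = 2 - (-21)*(4 - 64)/4 = 2 - (-21)*(-60)/4 = 2 - 1/4*1260 = 2 - 315 = -313)
H(k(-7), 211)/((-1*37831)) + c/w = (-1/3 + 211)/((-1*37831)) + (I*sqrt(23218))/(-313) = (632/3)/(-37831) + (I*sqrt(23218))*(-1/313) = (632/3)*(-1/37831) - I*sqrt(23218)/313 = -632/113493 - I*sqrt(23218)/313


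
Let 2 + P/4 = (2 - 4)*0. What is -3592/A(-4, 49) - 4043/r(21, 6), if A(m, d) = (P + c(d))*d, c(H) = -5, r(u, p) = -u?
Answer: 378689/1911 ≈ 198.16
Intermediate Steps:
P = -8 (P = -8 + 4*((2 - 4)*0) = -8 + 4*(-2*0) = -8 + 4*0 = -8 + 0 = -8)
A(m, d) = -13*d (A(m, d) = (-8 - 5)*d = -13*d)
-3592/A(-4, 49) - 4043/r(21, 6) = -3592/((-13*49)) - 4043/((-1*21)) = -3592/(-637) - 4043/(-21) = -3592*(-1/637) - 4043*(-1/21) = 3592/637 + 4043/21 = 378689/1911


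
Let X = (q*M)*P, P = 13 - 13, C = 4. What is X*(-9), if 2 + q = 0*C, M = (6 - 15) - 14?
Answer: 0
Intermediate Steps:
P = 0
M = -23 (M = -9 - 14 = -23)
q = -2 (q = -2 + 0*4 = -2 + 0 = -2)
X = 0 (X = -2*(-23)*0 = 46*0 = 0)
X*(-9) = 0*(-9) = 0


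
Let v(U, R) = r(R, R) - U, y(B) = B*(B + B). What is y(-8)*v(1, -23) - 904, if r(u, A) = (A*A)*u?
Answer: -1558408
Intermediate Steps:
y(B) = 2*B² (y(B) = B*(2*B) = 2*B²)
r(u, A) = u*A² (r(u, A) = A²*u = u*A²)
v(U, R) = R³ - U (v(U, R) = R*R² - U = R³ - U)
y(-8)*v(1, -23) - 904 = (2*(-8)²)*((-23)³ - 1*1) - 904 = (2*64)*(-12167 - 1) - 904 = 128*(-12168) - 904 = -1557504 - 904 = -1558408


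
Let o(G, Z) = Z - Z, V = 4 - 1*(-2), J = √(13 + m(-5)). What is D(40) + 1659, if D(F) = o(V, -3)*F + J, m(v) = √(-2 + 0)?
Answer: 1659 + √(13 + I*√2) ≈ 1662.6 + 0.19583*I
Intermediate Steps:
m(v) = I*√2 (m(v) = √(-2) = I*√2)
J = √(13 + I*√2) ≈ 3.6109 + 0.19583*I
V = 6 (V = 4 + 2 = 6)
o(G, Z) = 0
D(F) = √(13 + I*√2) (D(F) = 0*F + √(13 + I*√2) = 0 + √(13 + I*√2) = √(13 + I*√2))
D(40) + 1659 = √(13 + I*√2) + 1659 = 1659 + √(13 + I*√2)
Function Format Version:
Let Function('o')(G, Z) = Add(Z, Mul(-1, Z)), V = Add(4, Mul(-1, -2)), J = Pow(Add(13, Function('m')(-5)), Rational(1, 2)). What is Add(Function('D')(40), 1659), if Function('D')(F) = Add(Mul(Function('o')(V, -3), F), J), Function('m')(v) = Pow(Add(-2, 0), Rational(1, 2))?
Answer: Add(1659, Pow(Add(13, Mul(I, Pow(2, Rational(1, 2)))), Rational(1, 2))) ≈ Add(1662.6, Mul(0.19583, I))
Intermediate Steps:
Function('m')(v) = Mul(I, Pow(2, Rational(1, 2))) (Function('m')(v) = Pow(-2, Rational(1, 2)) = Mul(I, Pow(2, Rational(1, 2))))
J = Pow(Add(13, Mul(I, Pow(2, Rational(1, 2)))), Rational(1, 2)) ≈ Add(3.6109, Mul(0.19583, I))
V = 6 (V = Add(4, 2) = 6)
Function('o')(G, Z) = 0
Function('D')(F) = Pow(Add(13, Mul(I, Pow(2, Rational(1, 2)))), Rational(1, 2)) (Function('D')(F) = Add(Mul(0, F), Pow(Add(13, Mul(I, Pow(2, Rational(1, 2)))), Rational(1, 2))) = Add(0, Pow(Add(13, Mul(I, Pow(2, Rational(1, 2)))), Rational(1, 2))) = Pow(Add(13, Mul(I, Pow(2, Rational(1, 2)))), Rational(1, 2)))
Add(Function('D')(40), 1659) = Add(Pow(Add(13, Mul(I, Pow(2, Rational(1, 2)))), Rational(1, 2)), 1659) = Add(1659, Pow(Add(13, Mul(I, Pow(2, Rational(1, 2)))), Rational(1, 2)))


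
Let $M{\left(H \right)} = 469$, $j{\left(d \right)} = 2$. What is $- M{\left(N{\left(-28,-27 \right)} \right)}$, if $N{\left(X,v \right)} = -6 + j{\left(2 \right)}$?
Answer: $-469$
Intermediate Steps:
$N{\left(X,v \right)} = -4$ ($N{\left(X,v \right)} = -6 + 2 = -4$)
$- M{\left(N{\left(-28,-27 \right)} \right)} = \left(-1\right) 469 = -469$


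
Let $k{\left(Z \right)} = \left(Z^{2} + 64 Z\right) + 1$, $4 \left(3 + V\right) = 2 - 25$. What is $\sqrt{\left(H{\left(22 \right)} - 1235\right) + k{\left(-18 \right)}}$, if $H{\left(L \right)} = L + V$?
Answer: $\frac{i \sqrt{8195}}{2} \approx 45.263 i$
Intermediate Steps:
$V = - \frac{35}{4}$ ($V = -3 + \frac{2 - 25}{4} = -3 + \frac{1}{4} \left(-23\right) = -3 - \frac{23}{4} = - \frac{35}{4} \approx -8.75$)
$H{\left(L \right)} = - \frac{35}{4} + L$ ($H{\left(L \right)} = L - \frac{35}{4} = - \frac{35}{4} + L$)
$k{\left(Z \right)} = 1 + Z^{2} + 64 Z$
$\sqrt{\left(H{\left(22 \right)} - 1235\right) + k{\left(-18 \right)}} = \sqrt{\left(\left(- \frac{35}{4} + 22\right) - 1235\right) + \left(1 + \left(-18\right)^{2} + 64 \left(-18\right)\right)} = \sqrt{\left(\frac{53}{4} - 1235\right) + \left(1 + 324 - 1152\right)} = \sqrt{- \frac{4887}{4} - 827} = \sqrt{- \frac{8195}{4}} = \frac{i \sqrt{8195}}{2}$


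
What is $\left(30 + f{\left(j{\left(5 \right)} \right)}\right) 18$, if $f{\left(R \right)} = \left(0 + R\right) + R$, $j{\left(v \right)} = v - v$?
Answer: $540$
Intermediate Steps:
$j{\left(v \right)} = 0$
$f{\left(R \right)} = 2 R$ ($f{\left(R \right)} = R + R = 2 R$)
$\left(30 + f{\left(j{\left(5 \right)} \right)}\right) 18 = \left(30 + 2 \cdot 0\right) 18 = \left(30 + 0\right) 18 = 30 \cdot 18 = 540$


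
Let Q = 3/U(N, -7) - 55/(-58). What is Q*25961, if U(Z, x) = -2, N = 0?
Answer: -415376/29 ≈ -14323.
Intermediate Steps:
Q = -16/29 (Q = 3/(-2) - 55/(-58) = 3*(-½) - 55*(-1/58) = -3/2 + 55/58 = -16/29 ≈ -0.55172)
Q*25961 = -16/29*25961 = -415376/29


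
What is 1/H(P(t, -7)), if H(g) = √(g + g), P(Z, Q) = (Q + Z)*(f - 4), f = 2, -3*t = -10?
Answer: √33/22 ≈ 0.26112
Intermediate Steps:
t = 10/3 (t = -⅓*(-10) = 10/3 ≈ 3.3333)
P(Z, Q) = -2*Q - 2*Z (P(Z, Q) = (Q + Z)*(2 - 4) = (Q + Z)*(-2) = -2*Q - 2*Z)
H(g) = √2*√g (H(g) = √(2*g) = √2*√g)
1/H(P(t, -7)) = 1/(√2*√(-2*(-7) - 2*10/3)) = 1/(√2*√(14 - 20/3)) = 1/(√2*√(22/3)) = 1/(√2*(√66/3)) = 1/(2*√33/3) = √33/22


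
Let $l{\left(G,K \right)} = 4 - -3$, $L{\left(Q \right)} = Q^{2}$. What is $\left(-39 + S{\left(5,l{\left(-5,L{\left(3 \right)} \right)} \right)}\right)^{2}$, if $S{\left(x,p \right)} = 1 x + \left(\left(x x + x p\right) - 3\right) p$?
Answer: $133225$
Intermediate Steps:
$l{\left(G,K \right)} = 7$ ($l{\left(G,K \right)} = 4 + 3 = 7$)
$S{\left(x,p \right)} = x + p \left(-3 + x^{2} + p x\right)$ ($S{\left(x,p \right)} = x + \left(\left(x^{2} + p x\right) - 3\right) p = x + \left(-3 + x^{2} + p x\right) p = x + p \left(-3 + x^{2} + p x\right)$)
$\left(-39 + S{\left(5,l{\left(-5,L{\left(3 \right)} \right)} \right)}\right)^{2} = \left(-39 + \left(5 - 21 + 7 \cdot 5^{2} + 5 \cdot 7^{2}\right)\right)^{2} = \left(-39 + \left(5 - 21 + 7 \cdot 25 + 5 \cdot 49\right)\right)^{2} = \left(-39 + \left(5 - 21 + 175 + 245\right)\right)^{2} = \left(-39 + 404\right)^{2} = 365^{2} = 133225$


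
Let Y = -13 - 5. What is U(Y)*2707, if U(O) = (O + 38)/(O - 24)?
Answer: -27070/21 ≈ -1289.0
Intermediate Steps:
Y = -18
U(O) = (38 + O)/(-24 + O)
U(Y)*2707 = ((38 - 18)/(-24 - 18))*2707 = (20/(-42))*2707 = -1/42*20*2707 = -10/21*2707 = -27070/21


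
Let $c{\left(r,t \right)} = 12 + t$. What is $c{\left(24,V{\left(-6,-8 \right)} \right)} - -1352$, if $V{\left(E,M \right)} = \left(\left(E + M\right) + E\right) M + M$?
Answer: $1516$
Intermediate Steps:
$V{\left(E,M \right)} = M + M \left(M + 2 E\right)$ ($V{\left(E,M \right)} = \left(M + 2 E\right) M + M = M \left(M + 2 E\right) + M = M + M \left(M + 2 E\right)$)
$c{\left(24,V{\left(-6,-8 \right)} \right)} - -1352 = \left(12 - 8 \left(1 - 8 + 2 \left(-6\right)\right)\right) - -1352 = \left(12 - 8 \left(1 - 8 - 12\right)\right) + 1352 = \left(12 - -152\right) + 1352 = \left(12 + 152\right) + 1352 = 164 + 1352 = 1516$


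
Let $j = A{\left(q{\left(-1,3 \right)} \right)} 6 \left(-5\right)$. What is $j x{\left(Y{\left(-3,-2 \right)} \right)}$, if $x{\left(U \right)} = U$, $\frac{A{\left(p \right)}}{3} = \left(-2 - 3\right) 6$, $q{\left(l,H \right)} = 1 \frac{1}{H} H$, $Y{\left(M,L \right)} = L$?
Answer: $-5400$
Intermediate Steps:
$q{\left(l,H \right)} = 1$ ($q{\left(l,H \right)} = \frac{H}{H} = 1$)
$A{\left(p \right)} = -90$ ($A{\left(p \right)} = 3 \left(-2 - 3\right) 6 = 3 \left(\left(-5\right) 6\right) = 3 \left(-30\right) = -90$)
$j = 2700$ ($j = \left(-90\right) 6 \left(-5\right) = \left(-540\right) \left(-5\right) = 2700$)
$j x{\left(Y{\left(-3,-2 \right)} \right)} = 2700 \left(-2\right) = -5400$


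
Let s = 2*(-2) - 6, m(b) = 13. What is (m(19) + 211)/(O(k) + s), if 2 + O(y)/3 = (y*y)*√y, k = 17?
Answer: 3584/12778457 + 194208*√17/12778457 ≈ 0.062944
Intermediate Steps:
O(y) = -6 + 3*y^(5/2) (O(y) = -6 + 3*((y*y)*√y) = -6 + 3*(y²*√y) = -6 + 3*y^(5/2))
s = -10 (s = -4 - 6 = -10)
(m(19) + 211)/(O(k) + s) = (13 + 211)/((-6 + 3*17^(5/2)) - 10) = 224/((-6 + 3*(289*√17)) - 10) = 224/((-6 + 867*√17) - 10) = 224/(-16 + 867*√17)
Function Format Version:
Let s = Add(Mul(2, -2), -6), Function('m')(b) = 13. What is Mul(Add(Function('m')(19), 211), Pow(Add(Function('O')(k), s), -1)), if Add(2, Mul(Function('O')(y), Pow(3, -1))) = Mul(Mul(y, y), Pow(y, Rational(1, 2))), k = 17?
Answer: Add(Rational(3584, 12778457), Mul(Rational(194208, 12778457), Pow(17, Rational(1, 2)))) ≈ 0.062944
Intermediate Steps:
Function('O')(y) = Add(-6, Mul(3, Pow(y, Rational(5, 2)))) (Function('O')(y) = Add(-6, Mul(3, Mul(Mul(y, y), Pow(y, Rational(1, 2))))) = Add(-6, Mul(3, Mul(Pow(y, 2), Pow(y, Rational(1, 2))))) = Add(-6, Mul(3, Pow(y, Rational(5, 2)))))
s = -10 (s = Add(-4, -6) = -10)
Mul(Add(Function('m')(19), 211), Pow(Add(Function('O')(k), s), -1)) = Mul(Add(13, 211), Pow(Add(Add(-6, Mul(3, Pow(17, Rational(5, 2)))), -10), -1)) = Mul(224, Pow(Add(Add(-6, Mul(3, Mul(289, Pow(17, Rational(1, 2))))), -10), -1)) = Mul(224, Pow(Add(Add(-6, Mul(867, Pow(17, Rational(1, 2)))), -10), -1)) = Mul(224, Pow(Add(-16, Mul(867, Pow(17, Rational(1, 2)))), -1))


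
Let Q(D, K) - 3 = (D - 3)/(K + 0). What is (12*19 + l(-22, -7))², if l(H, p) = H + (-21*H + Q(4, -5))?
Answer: 11249316/25 ≈ 4.4997e+5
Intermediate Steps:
Q(D, K) = 3 + (-3 + D)/K (Q(D, K) = 3 + (D - 3)/(K + 0) = 3 + (-3 + D)/K)
l(H, p) = 14/5 - 20*H (l(H, p) = H + (-21*H + (-3 + 4 + 3*(-5))/(-5)) = H + (-21*H - (-3 + 4 - 15)/5) = H + (-21*H - ⅕*(-14)) = H + (-21*H + 14/5) = H + (14/5 - 21*H) = 14/5 - 20*H)
(12*19 + l(-22, -7))² = (12*19 + (14/5 - 20*(-22)))² = (228 + (14/5 + 440))² = (228 + 2214/5)² = (3354/5)² = 11249316/25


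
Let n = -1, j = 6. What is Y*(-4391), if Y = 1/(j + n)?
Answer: -4391/5 ≈ -878.20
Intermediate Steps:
Y = 1/5 (Y = 1/(6 - 1) = 1/5 ≈ 0.20000)
Y*(-4391) = (1/5)*(-4391) = -4391/5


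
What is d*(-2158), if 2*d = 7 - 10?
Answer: 3237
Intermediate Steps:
d = -3/2 (d = (7 - 10)/2 = (½)*(-3) = -3/2 ≈ -1.5000)
d*(-2158) = -3/2*(-2158) = 3237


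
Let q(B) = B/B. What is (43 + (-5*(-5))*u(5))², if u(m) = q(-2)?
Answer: 4624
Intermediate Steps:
q(B) = 1
u(m) = 1
(43 + (-5*(-5))*u(5))² = (43 - 5*(-5)*1)² = (43 + 25*1)² = (43 + 25)² = 68² = 4624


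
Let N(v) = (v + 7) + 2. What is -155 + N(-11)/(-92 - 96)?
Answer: -14569/94 ≈ -154.99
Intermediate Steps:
N(v) = 9 + v (N(v) = (7 + v) + 2 = 9 + v)
-155 + N(-11)/(-92 - 96) = -155 + (9 - 11)/(-92 - 96) = -155 - 2/(-188) = -155 - 2*(-1/188) = -155 + 1/94 = -14569/94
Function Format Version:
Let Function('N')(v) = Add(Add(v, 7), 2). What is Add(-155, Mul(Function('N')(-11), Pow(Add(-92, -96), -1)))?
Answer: Rational(-14569, 94) ≈ -154.99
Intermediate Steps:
Function('N')(v) = Add(9, v) (Function('N')(v) = Add(Add(7, v), 2) = Add(9, v))
Add(-155, Mul(Function('N')(-11), Pow(Add(-92, -96), -1))) = Add(-155, Mul(Add(9, -11), Pow(Add(-92, -96), -1))) = Add(-155, Mul(-2, Pow(-188, -1))) = Add(-155, Mul(-2, Rational(-1, 188))) = Add(-155, Rational(1, 94)) = Rational(-14569, 94)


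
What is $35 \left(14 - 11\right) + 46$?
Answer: $151$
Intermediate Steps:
$35 \left(14 - 11\right) + 46 = 35 \cdot 3 + 46 = 105 + 46 = 151$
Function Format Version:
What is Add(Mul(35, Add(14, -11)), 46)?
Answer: 151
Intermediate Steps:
Add(Mul(35, Add(14, -11)), 46) = Add(Mul(35, 3), 46) = Add(105, 46) = 151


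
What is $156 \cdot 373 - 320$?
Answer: $57868$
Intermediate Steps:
$156 \cdot 373 - 320 = 58188 - 320 = 57868$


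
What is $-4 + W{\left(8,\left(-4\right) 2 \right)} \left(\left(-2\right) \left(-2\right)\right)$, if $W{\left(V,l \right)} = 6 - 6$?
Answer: $-4$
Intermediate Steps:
$W{\left(V,l \right)} = 0$
$-4 + W{\left(8,\left(-4\right) 2 \right)} \left(\left(-2\right) \left(-2\right)\right) = -4 + 0 \left(\left(-2\right) \left(-2\right)\right) = -4 + 0 \cdot 4 = -4 + 0 = -4$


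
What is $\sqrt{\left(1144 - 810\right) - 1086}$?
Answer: $4 i \sqrt{47} \approx 27.423 i$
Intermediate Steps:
$\sqrt{\left(1144 - 810\right) - 1086} = \sqrt{334 - 1086} = \sqrt{-752} = 4 i \sqrt{47}$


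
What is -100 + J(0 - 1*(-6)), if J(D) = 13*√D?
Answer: -100 + 13*√6 ≈ -68.157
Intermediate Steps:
-100 + J(0 - 1*(-6)) = -100 + 13*√(0 - 1*(-6)) = -100 + 13*√(0 + 6) = -100 + 13*√6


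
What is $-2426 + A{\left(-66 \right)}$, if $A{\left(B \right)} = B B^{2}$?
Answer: $-289922$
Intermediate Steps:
$A{\left(B \right)} = B^{3}$
$-2426 + A{\left(-66 \right)} = -2426 + \left(-66\right)^{3} = -2426 - 287496 = -289922$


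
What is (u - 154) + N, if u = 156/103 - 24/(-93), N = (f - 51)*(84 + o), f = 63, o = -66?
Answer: 203626/3193 ≈ 63.773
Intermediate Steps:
N = 216 (N = (63 - 51)*(84 - 66) = 12*18 = 216)
u = 5660/3193 (u = 156*(1/103) - 24*(-1/93) = 156/103 + 8/31 = 5660/3193 ≈ 1.7726)
(u - 154) + N = (5660/3193 - 154) + 216 = -486062/3193 + 216 = 203626/3193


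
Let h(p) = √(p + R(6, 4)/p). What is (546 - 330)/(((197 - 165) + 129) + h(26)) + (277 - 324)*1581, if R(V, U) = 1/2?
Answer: -100055465121/1346539 - 432*√17589/1346539 ≈ -74306.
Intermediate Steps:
R(V, U) = ½
h(p) = √(p + 1/(2*p))
(546 - 330)/(((197 - 165) + 129) + h(26)) + (277 - 324)*1581 = (546 - 330)/(((197 - 165) + 129) + √(2/26 + 4*26)/2) + (277 - 324)*1581 = 216/((32 + 129) + √(2*(1/26) + 104)/2) - 47*1581 = 216/(161 + √(1/13 + 104)/2) - 74307 = 216/(161 + √(1353/13)/2) - 74307 = 216/(161 + (√17589/13)/2) - 74307 = 216/(161 + √17589/26) - 74307 = -74307 + 216/(161 + √17589/26)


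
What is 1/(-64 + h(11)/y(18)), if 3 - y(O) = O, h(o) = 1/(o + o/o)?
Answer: -180/11521 ≈ -0.015624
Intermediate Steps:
h(o) = 1/(1 + o) (h(o) = 1/(o + 1) = 1/(1 + o))
y(O) = 3 - O
1/(-64 + h(11)/y(18)) = 1/(-64 + 1/((1 + 11)*(3 - 1*18))) = 1/(-64 + 1/(12*(3 - 18))) = 1/(-64 + (1/12)/(-15)) = 1/(-64 + (1/12)*(-1/15)) = 1/(-64 - 1/180) = 1/(-11521/180) = -180/11521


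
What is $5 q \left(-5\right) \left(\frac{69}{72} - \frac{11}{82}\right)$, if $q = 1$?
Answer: $- \frac{20275}{984} \approx -20.605$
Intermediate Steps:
$5 q \left(-5\right) \left(\frac{69}{72} - \frac{11}{82}\right) = 5 \cdot 1 \left(-5\right) \left(\frac{69}{72} - \frac{11}{82}\right) = 5 \left(-5\right) \left(69 \cdot \frac{1}{72} - \frac{11}{82}\right) = - 25 \left(\frac{23}{24} - \frac{11}{82}\right) = \left(-25\right) \frac{811}{984} = - \frac{20275}{984}$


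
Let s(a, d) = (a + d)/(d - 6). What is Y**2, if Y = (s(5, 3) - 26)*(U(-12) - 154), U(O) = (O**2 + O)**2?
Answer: 2205878448400/9 ≈ 2.4510e+11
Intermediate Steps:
U(O) = (O + O**2)**2
s(a, d) = (a + d)/(-6 + d)
Y = -1485220/3 (Y = ((5 + 3)/(-6 + 3) - 26)*((-12)**2*(1 - 12)**2 - 154) = (8/(-3) - 26)*(144*(-11)**2 - 154) = (-1/3*8 - 26)*(144*121 - 154) = (-8/3 - 26)*(17424 - 154) = -86/3*17270 = -1485220/3 ≈ -4.9507e+5)
Y**2 = (-1485220/3)**2 = 2205878448400/9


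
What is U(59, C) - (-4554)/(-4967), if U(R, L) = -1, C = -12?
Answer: -9521/4967 ≈ -1.9169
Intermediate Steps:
U(59, C) - (-4554)/(-4967) = -1 - (-4554)/(-4967) = -1 - (-4554)*(-1)/4967 = -1 - 1*4554/4967 = -1 - 4554/4967 = -9521/4967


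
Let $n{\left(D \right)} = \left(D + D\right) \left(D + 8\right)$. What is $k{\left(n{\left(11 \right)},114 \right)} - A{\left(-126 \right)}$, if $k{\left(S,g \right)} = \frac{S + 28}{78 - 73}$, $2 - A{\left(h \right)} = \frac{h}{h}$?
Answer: $\frac{441}{5} \approx 88.2$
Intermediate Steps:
$n{\left(D \right)} = 2 D \left(8 + D\right)$
$A{\left(h \right)} = 1$ ($A{\left(h \right)} = 2 - \frac{h}{h} = 2 - 1 = 1$)
$k{\left(S,g \right)} = \frac{28}{5} + \frac{S}{5}$ ($k{\left(S,g \right)} = \frac{28 + S}{5} = \left(28 + S\right) \frac{1}{5} = \frac{28}{5} + \frac{S}{5}$)
$k{\left(n{\left(11 \right)},114 \right)} - A{\left(-126 \right)} = \left(\frac{28}{5} + \frac{2 \cdot 11 \left(8 + 11\right)}{5}\right) - 1 = \left(\frac{28}{5} + \frac{2 \cdot 11 \cdot 19}{5}\right) - 1 = \left(\frac{28}{5} + \frac{1}{5} \cdot 418\right) - 1 = \left(\frac{28}{5} + \frac{418}{5}\right) - 1 = \frac{446}{5} - 1 = \frac{441}{5}$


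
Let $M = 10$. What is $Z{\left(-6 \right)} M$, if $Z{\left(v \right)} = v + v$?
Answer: $-120$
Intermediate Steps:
$Z{\left(v \right)} = 2 v$
$Z{\left(-6 \right)} M = 2 \left(-6\right) 10 = \left(-12\right) 10 = -120$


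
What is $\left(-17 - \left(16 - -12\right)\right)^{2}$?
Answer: $2025$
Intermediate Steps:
$\left(-17 - \left(16 - -12\right)\right)^{2} = \left(-17 - 28\right)^{2} = \left(-45\right)^{2} = 2025$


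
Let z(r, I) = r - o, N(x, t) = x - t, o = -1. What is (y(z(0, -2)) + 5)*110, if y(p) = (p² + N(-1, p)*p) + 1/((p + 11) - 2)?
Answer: 451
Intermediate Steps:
z(r, I) = 1 + r (z(r, I) = r - 1*(-1) = r + 1 = 1 + r)
y(p) = p² + 1/(9 + p) + p*(-1 - p) (y(p) = (p² + (-1 - p)*p) + 1/((p + 11) - 2) = (p² + p*(-1 - p)) + 1/((11 + p) - 2) = (p² + p*(-1 - p)) + 1/(9 + p) = p² + 1/(9 + p) + p*(-1 - p))
(y(z(0, -2)) + 5)*110 = ((1 - (1 + 0)² - 9*(1 + 0))/(9 + (1 + 0)) + 5)*110 = ((1 - 1*1² - 9*1)/(9 + 1) + 5)*110 = ((1 - 1*1 - 9)/10 + 5)*110 = ((1 - 1 - 9)/10 + 5)*110 = ((⅒)*(-9) + 5)*110 = (-9/10 + 5)*110 = (41/10)*110 = 451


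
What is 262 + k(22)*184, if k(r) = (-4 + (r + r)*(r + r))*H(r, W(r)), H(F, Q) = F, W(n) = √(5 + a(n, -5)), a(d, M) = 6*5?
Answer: 7820998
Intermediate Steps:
a(d, M) = 30
W(n) = √35 (W(n) = √(5 + 30) = √35)
k(r) = r*(-4 + 4*r²) (k(r) = (-4 + (r + r)*(r + r))*r = (-4 + (2*r)*(2*r))*r = (-4 + 4*r²)*r = r*(-4 + 4*r²))
262 + k(22)*184 = 262 + (4*22*(-1 + 22²))*184 = 262 + (4*22*(-1 + 484))*184 = 262 + (4*22*483)*184 = 262 + 42504*184 = 262 + 7820736 = 7820998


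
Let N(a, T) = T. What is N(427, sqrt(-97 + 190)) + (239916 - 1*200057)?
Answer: 39859 + sqrt(93) ≈ 39869.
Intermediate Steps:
N(427, sqrt(-97 + 190)) + (239916 - 1*200057) = sqrt(-97 + 190) + (239916 - 1*200057) = sqrt(93) + (239916 - 200057) = sqrt(93) + 39859 = 39859 + sqrt(93)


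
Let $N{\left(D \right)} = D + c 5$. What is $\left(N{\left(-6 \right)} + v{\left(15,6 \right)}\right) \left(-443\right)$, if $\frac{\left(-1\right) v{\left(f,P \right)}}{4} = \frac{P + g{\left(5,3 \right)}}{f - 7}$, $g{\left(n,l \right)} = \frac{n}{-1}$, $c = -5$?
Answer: $\frac{27909}{2} \approx 13955.0$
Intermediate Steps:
$g{\left(n,l \right)} = - n$ ($g{\left(n,l \right)} = n \left(-1\right) = - n$)
$v{\left(f,P \right)} = - \frac{4 \left(-5 + P\right)}{-7 + f}$ ($v{\left(f,P \right)} = - 4 \frac{P - 5}{f - 7} = - 4 \frac{P - 5}{-7 + f} = - 4 \frac{-5 + P}{-7 + f} = - \frac{4 \left(-5 + P\right)}{-7 + f}$)
$N{\left(D \right)} = -25 + D$ ($N{\left(D \right)} = D - 25 = -25 + D$)
$\left(N{\left(-6 \right)} + v{\left(15,6 \right)}\right) \left(-443\right) = \left(\left(-25 - 6\right) + \frac{4 \left(5 - 6\right)}{-7 + 15}\right) \left(-443\right) = \left(-31 + \frac{4 \left(5 - 6\right)}{8}\right) \left(-443\right) = \left(-31 + 4 \cdot \frac{1}{8} \left(-1\right)\right) \left(-443\right) = \left(-31 - \frac{1}{2}\right) \left(-443\right) = \left(- \frac{63}{2}\right) \left(-443\right) = \frac{27909}{2}$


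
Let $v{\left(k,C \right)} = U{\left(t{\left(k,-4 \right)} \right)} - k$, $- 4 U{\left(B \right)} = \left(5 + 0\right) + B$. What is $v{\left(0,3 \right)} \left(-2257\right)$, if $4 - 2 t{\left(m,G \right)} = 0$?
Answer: $\frac{15799}{4} \approx 3949.8$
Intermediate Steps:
$t{\left(m,G \right)} = 2$ ($t{\left(m,G \right)} = 2 - 0 = 2 + 0 = 2$)
$U{\left(B \right)} = - \frac{5}{4} - \frac{B}{4}$ ($U{\left(B \right)} = - \frac{\left(5 + 0\right) + B}{4} = - \frac{5 + B}{4} = - \frac{5}{4} - \frac{B}{4}$)
$v{\left(k,C \right)} = - \frac{7}{4} - k$ ($v{\left(k,C \right)} = \left(- \frac{5}{4} - \frac{1}{2}\right) - k = - \frac{7}{4} - k$)
$v{\left(0,3 \right)} \left(-2257\right) = \left(- \frac{7}{4} - 0\right) \left(-2257\right) = \left(- \frac{7}{4} + 0\right) \left(-2257\right) = \left(- \frac{7}{4}\right) \left(-2257\right) = \frac{15799}{4}$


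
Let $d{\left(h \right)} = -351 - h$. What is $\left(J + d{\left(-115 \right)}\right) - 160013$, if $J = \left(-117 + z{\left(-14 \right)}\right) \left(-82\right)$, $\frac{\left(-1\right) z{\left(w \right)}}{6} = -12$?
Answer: $-156559$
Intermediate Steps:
$z{\left(w \right)} = 72$ ($z{\left(w \right)} = \left(-6\right) \left(-12\right) = 72$)
$J = 3690$ ($J = \left(-117 + 72\right) \left(-82\right) = \left(-45\right) \left(-82\right) = 3690$)
$\left(J + d{\left(-115 \right)}\right) - 160013 = \left(3690 - 236\right) - 160013 = 3454 - 160013 = -156559$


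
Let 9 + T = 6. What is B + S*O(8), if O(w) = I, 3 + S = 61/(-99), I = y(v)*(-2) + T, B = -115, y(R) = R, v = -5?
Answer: -13891/99 ≈ -140.31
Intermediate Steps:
T = -3 (T = -9 + 6 = -3)
I = 7 (I = -5*(-2) - 3 = 10 - 3 = 7)
S = -358/99 (S = -3 + 61/(-99) = -3 + 61*(-1/99) = -3 - 61/99 = -358/99 ≈ -3.6162)
O(w) = 7
B + S*O(8) = -115 - 358/99*7 = -115 - 2506/99 = -13891/99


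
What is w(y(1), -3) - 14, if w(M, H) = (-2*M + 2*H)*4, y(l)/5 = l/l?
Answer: -78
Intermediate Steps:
y(l) = 5 (y(l) = 5*(l/l) = 5*1 = 5)
w(M, H) = -8*M + 8*H
w(y(1), -3) - 14 = (-8*5 + 8*(-3)) - 14 = (-40 - 24) - 14 = -64 - 14 = -78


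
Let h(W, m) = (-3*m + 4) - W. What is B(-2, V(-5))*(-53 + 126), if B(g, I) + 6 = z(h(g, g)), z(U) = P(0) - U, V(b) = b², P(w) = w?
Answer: -1314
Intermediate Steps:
h(W, m) = 4 - W - 3*m (h(W, m) = (4 - 3*m) - W = 4 - W - 3*m)
z(U) = -U (z(U) = 0 - U = -U)
B(g, I) = -10 + 4*g (B(g, I) = -6 - (4 - g - 3*g) = -6 - (4 - 4*g) = -6 + (-4 + 4*g) = -10 + 4*g)
B(-2, V(-5))*(-53 + 126) = (-10 + 4*(-2))*(-53 + 126) = (-10 - 8)*73 = -18*73 = -1314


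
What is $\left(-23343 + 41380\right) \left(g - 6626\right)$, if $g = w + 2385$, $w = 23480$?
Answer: $347013843$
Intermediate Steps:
$g = 25865$ ($g = 23480 + 2385 = 25865$)
$\left(-23343 + 41380\right) \left(g - 6626\right) = \left(-23343 + 41380\right) \left(25865 - 6626\right) = 18037 \cdot 19239 = 347013843$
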